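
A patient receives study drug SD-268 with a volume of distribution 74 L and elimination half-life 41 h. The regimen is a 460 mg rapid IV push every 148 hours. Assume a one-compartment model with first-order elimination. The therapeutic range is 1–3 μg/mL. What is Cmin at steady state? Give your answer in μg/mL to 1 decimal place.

τ/t½ = 148/41 ≈ 3.6098, so fraction remaining f = (1/2)^(148/41) ≈ 0.0819.
At steady state, accumulation factor R = 1/(1 − e^(−kτ)) ≈ 1.0892.
Each bolus raises the concentration by D/Vd = 460/74 ≈ 6.216 μg/mL.
Steady-state peak Cmax,ss = C₀·R ≈ 6.216 × 1.0892 ≈ 6.770 μg/mL.
One interval later, Cmin,ss = Cmax,ss·e^(−kτ) ≈ 6.770 × 0.0819 ≈ 0.554 μg/mL.
Trough 0.6 μg/mL vs MEC 1 μg/mL: subtherapeutic.

0.6 μg/mL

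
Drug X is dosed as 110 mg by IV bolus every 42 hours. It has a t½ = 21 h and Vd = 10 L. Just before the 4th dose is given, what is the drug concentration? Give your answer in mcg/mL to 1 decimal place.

f = (1/2)^(τ/t½) = (1/2)^(42/21) ≈ 0.2500.
C₀ = D/Vd = 110/10 ≈ 11.000 mcg/mL.
Before the 4th dose, 3 doses have been given. Superposition: Cmin = C₀·(f + f² + … + f^3).
≈ 11.000 × (0.2500 + 0.0625 + 0.0156) ≈ 11.000 × 0.3281 ≈ 3.609 mcg/mL.

3.6 mcg/mL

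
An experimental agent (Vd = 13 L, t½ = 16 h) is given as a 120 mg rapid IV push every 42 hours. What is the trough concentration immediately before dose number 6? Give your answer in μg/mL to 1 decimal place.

1.8 μg/mL

f = (1/2)^(τ/t½) = (1/2)^(42/16) ≈ 0.1621.
C₀ = D/Vd = 120/13 ≈ 9.231 μg/mL.
Before the 6th dose, 5 doses have been given. Superposition: Cmin = C₀·(f + f² + … + f^5).
≈ 9.231 × (0.1621 + 0.0263 + 0.0043 + 0.0007 + 0.0001) ≈ 9.231 × 0.1935 ≈ 1.786 μg/mL.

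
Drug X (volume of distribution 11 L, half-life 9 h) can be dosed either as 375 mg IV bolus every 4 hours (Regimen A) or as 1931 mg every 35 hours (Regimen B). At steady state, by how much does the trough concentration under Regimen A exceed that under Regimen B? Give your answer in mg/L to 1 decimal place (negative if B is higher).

81.8 mg/L

Regimen A: f = (1/2)^(4/9) ≈ 0.7349; Cmin,ss = (375/11)·f/(1−f) ≈ 94.506 mg/L.
Regimen B: f = (1/2)^(35/9) ≈ 0.0675; Cmin,ss = (1931/11)·f/(1−f) ≈ 12.707 mg/L.
Difference ≈ 94.506 − 12.707 ≈ 81.799 mg/L.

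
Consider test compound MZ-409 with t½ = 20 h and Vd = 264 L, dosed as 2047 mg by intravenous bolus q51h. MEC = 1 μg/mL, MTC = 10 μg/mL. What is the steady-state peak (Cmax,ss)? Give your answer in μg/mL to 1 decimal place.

τ/t½ = 51/20 ≈ 2.55, so fraction remaining f = (1/2)^(51/20) ≈ 0.1708.
At steady state, accumulation factor R = 1/(1 − e^(−kτ)) ≈ 1.2060.
Each bolus raises the concentration by D/Vd = 2047/264 ≈ 7.754 μg/mL.
Steady-state peak Cmax,ss = C₀·R ≈ 7.754 × 1.2060 ≈ 9.351 μg/mL.
Peak 9.4 μg/mL vs MTC 10 μg/mL: below toxic threshold.

9.4 μg/mL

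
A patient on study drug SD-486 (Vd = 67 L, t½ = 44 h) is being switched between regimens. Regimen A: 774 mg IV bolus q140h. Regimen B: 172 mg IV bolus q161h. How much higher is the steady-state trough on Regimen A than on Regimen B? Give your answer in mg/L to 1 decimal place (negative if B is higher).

1.2 mg/L

Regimen A: f = (1/2)^(140/44) ≈ 0.1102; Cmin,ss = (774/67)·f/(1−f) ≈ 1.431 mg/L.
Regimen B: f = (1/2)^(161/44) ≈ 0.0792; Cmin,ss = (172/67)·f/(1−f) ≈ 0.221 mg/L.
Difference ≈ 1.431 − 0.221 ≈ 1.210 mg/L.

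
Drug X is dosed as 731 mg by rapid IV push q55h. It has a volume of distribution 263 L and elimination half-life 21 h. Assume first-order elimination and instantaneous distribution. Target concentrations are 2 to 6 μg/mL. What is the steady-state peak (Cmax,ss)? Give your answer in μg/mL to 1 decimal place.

k = ln2/t½ = ln2/21 ≈ 0.033007 h⁻¹; fraction remaining f = e^(−kτ) = e^(−0.033007×55) ≈ 0.1628.
Accumulation ratio R = 1/(1 − f) ≈ 1/0.8372 ≈ 1.1945.
Single-dose peak C₀ = D/Vd = 731/263 ≈ 2.779 μg/mL.
Steady-state peak Cmax,ss = C₀·R ≈ 2.779 × 1.1945 ≈ 3.320 μg/mL.
Peak 3.3 μg/mL vs MTC 6 μg/mL: below toxic threshold.

3.3 μg/mL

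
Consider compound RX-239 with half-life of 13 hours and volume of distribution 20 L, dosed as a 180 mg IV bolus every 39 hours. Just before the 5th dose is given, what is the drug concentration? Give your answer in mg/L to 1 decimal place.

1.3 mg/L

f = (1/2)^(τ/t½) = (1/2)^(39/13) ≈ 0.1250.
C₀ = D/Vd = 180/20 ≈ 9.000 mg/L.
Before the 5th dose, 4 doses have been given. Superposition: Cmin = C₀·(f + f² + … + f^4).
≈ 9.000 × (0.1250 + 0.0156 + 0.0020 + 0.0002) ≈ 9.000 × 0.1428 ≈ 1.285 mg/L.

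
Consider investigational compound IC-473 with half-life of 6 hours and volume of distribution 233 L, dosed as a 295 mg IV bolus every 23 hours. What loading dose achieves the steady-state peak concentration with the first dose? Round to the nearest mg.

f = (1/2)^(23/6) ≈ 0.070154; accumulation ratio R = 1/(1−f) ≈ 1.07545.
Loading dose to hit Cmax,ss on first dose: D_load = D_maint·R ≈ 295 × 1.07545 ≈ 317.26 mg.

317 mg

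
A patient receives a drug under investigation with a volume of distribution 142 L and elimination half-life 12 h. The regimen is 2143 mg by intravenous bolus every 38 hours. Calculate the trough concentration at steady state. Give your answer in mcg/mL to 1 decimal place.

k = ln2/t½ = ln2/12 ≈ 0.057762 h⁻¹; fraction remaining f = e^(−kτ) = e^(−0.057762×38) ≈ 0.1114.
Single-dose peak C₀ = D/Vd = 2143/142 ≈ 15.092 mcg/mL.
Steady-state trough Cmin,ss = C₀·f/(1−f) ≈ 15.092 × 0.1114/0.8886 ≈ 1.892 mcg/mL.

1.9 mcg/mL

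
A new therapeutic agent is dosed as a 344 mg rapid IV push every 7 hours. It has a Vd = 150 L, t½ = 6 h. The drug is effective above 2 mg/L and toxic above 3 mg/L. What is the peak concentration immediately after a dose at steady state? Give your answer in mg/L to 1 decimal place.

k = ln2/t½ = ln2/6 ≈ 0.115525 h⁻¹; fraction remaining f = e^(−kτ) = e^(−0.115525×7) ≈ 0.4454.
At steady state, accumulation factor R = 1/(1 − e^(−kτ)) ≈ 1.8031.
Single-dose peak C₀ = D/Vd = 344/150 ≈ 2.293 mg/L.
Steady-state peak Cmax,ss = C₀·R ≈ 2.293 × 1.8031 ≈ 4.135 mg/L.
Peak 4.1 mg/L vs MTC 3 mg/L: exceeds toxic threshold.

4.1 mg/L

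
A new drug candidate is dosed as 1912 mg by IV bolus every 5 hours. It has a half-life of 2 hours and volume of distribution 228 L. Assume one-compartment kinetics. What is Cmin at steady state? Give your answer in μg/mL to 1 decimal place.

1.8 μg/mL

Over one 5-h interval, 5/2 ≈ 2.5 half-lives elapse, leaving f ≈ 0.1768 of each dose.
Accumulation ratio R = 1/(1 − f) ≈ 1/0.8232 ≈ 1.2148.
Single-dose peak C₀ = D/Vd = 1912/228 ≈ 8.386 μg/mL.
Cmax,ss = C₀/(1 − f) ≈ 8.386/0.8232 ≈ 10.187 μg/mL.
Steady-state trough Cmin,ss = Cmax,ss·f ≈ 10.187 × 0.1768 ≈ 1.801 μg/mL.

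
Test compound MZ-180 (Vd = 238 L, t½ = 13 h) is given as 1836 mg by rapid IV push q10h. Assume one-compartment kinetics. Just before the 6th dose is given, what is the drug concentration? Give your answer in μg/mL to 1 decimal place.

f = (1/2)^(τ/t½) = (1/2)^(10/13) ≈ 0.5867.
C₀ = D/Vd = 1836/238 ≈ 7.714 μg/mL.
Before the 6th dose, 5 doses have been given. Superposition: Cmin = C₀·(f + f² + … + f^5).
≈ 7.714 × (0.5867 + 0.3442 + 0.2020 + 0.1185 + 0.0695) ≈ 7.714 × 1.3209 ≈ 10.189 μg/mL.

10.2 μg/mL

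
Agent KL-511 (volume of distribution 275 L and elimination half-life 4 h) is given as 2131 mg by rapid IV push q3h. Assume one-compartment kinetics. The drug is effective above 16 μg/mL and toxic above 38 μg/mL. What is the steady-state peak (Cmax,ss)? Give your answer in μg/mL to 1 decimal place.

k = ln2/t½ = ln2/4 ≈ 0.173287 h⁻¹; fraction remaining f = e^(−kτ) = e^(−0.173287×3) ≈ 0.5946.
Accumulation ratio R = 1/(1 − f) ≈ 1/0.4054 ≈ 2.4667.
Single-dose peak C₀ = D/Vd = 2131/275 ≈ 7.749 μg/mL.
Steady-state peak Cmax,ss = C₀·R ≈ 7.749 × 2.4667 ≈ 19.114 μg/mL.
Peak 19.1 μg/mL vs MTC 38 μg/mL: below toxic threshold.

19.1 μg/mL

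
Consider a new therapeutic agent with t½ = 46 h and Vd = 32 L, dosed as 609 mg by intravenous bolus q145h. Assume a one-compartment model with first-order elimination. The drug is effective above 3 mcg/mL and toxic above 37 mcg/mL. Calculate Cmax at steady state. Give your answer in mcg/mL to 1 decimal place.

k = ln2/t½ = ln2/46 ≈ 0.015068 h⁻¹; fraction remaining f = e^(−kτ) = e^(−0.015068×145) ≈ 0.1125.
At steady state, accumulation factor R = 1/(1 − e^(−kτ)) ≈ 1.1268.
Single-dose peak C₀ = D/Vd = 609/32 ≈ 19.031 mcg/mL.
Steady-state peak Cmax,ss = C₀·R ≈ 19.031 × 1.1268 ≈ 21.444 mcg/mL.
Peak 21.4 mcg/mL vs MTC 37 mcg/mL: below toxic threshold.

21.4 mcg/mL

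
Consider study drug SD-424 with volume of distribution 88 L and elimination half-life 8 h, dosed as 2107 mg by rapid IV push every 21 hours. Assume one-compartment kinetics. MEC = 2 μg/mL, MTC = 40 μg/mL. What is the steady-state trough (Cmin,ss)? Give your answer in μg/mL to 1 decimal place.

k = ln2/t½ = ln2/8 ≈ 0.086643 h⁻¹; fraction remaining f = e^(−kτ) = e^(−0.086643×21) ≈ 0.1621.
Each bolus raises the concentration by D/Vd = 2107/88 ≈ 23.943 μg/mL.
Steady-state trough Cmin,ss = C₀·f/(1−f) ≈ 23.943 × 0.1621/0.8379 ≈ 4.632 μg/mL.
Trough 4.6 μg/mL vs MEC 2 μg/mL: adequate.

4.6 μg/mL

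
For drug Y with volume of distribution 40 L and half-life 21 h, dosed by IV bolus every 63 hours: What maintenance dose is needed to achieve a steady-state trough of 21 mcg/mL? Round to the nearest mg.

τ/t½ = 63/21 ≈ 3, so f = (1/2)^(63/21) ≈ 0.125000.
Cmin,ss = (D/Vd)·f/(1−f), so D = Cmin,ss·Vd·(1−f)/f.
D = 21 × 40 × (1−f)/f ≈ 21 × 40 × 7.00000 ≈ 5880.00 mg.

5880 mg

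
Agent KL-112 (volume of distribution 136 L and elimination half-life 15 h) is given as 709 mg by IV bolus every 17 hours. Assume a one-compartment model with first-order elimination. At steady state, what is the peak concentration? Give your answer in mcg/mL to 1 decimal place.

k = ln2/t½ = ln2/15 ≈ 0.046210 h⁻¹; fraction remaining f = e^(−kτ) = e^(−0.046210×17) ≈ 0.4559.
At steady state, accumulation factor R = 1/(1 − e^(−kτ)) ≈ 1.8379.
Single-dose peak C₀ = D/Vd = 709/136 ≈ 5.213 mcg/mL.
Cmax,ss = C₀/(1 − f) ≈ 5.213/0.5441 ≈ 9.581 mcg/mL.

9.6 mcg/mL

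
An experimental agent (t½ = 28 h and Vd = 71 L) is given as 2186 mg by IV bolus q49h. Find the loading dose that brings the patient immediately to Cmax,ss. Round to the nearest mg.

f = (1/2)^(49/28) ≈ 0.297302; accumulation ratio R = 1/(1−f) ≈ 1.42309.
Loading dose to hit Cmax,ss on first dose: D_load = D_maint·R ≈ 2186 × 1.42309 ≈ 3110.87 mg.

3111 mg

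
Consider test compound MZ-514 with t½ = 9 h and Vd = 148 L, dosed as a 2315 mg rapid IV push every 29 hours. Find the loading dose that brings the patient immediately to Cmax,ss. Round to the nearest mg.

2593 mg

f = (1/2)^(29/9) ≈ 0.107155; accumulation ratio R = 1/(1−f) ≈ 1.12002.
Loading dose to hit Cmax,ss on first dose: D_load = D_maint·R ≈ 2315 × 1.12002 ≈ 2592.85 mg.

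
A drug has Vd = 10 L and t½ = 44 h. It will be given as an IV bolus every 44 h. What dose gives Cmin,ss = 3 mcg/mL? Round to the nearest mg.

30 mg

τ/t½ = 44/44 ≈ 1, so f = (1/2)^(44/44) ≈ 0.500000.
Cmin,ss = (D/Vd)·f/(1−f), so D = Cmin,ss·Vd·(1−f)/f.
D = 3 × 10 × (1−f)/f ≈ 3 × 10 × 1.00000 ≈ 30.00 mg.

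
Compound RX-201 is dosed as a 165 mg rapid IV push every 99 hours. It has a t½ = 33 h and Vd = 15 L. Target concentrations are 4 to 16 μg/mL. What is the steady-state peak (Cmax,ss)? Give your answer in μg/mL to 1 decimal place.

12.6 μg/mL

The dosing interval is 3 half-lives, so f = 2^(−3) = 0.125.
At steady state, R = 1/(1 − 0.125) = 8/7.
Single-dose peak C₀ = D/Vd = 165/15 = 11 μg/mL.
Steady-state peak Cmax,ss = C₀·R = 11 × 8/7 ≈ 12.571 μg/mL.
Peak 12.6 μg/mL vs MTC 16 μg/mL: below toxic threshold.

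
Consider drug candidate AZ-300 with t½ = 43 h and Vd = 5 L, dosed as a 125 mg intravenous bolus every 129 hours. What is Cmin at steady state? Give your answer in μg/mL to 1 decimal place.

3.6 μg/mL

The dosing interval is 3 half-lives, so f = 2^(−3) = 0.125.
Accumulation ratio R = 1/(1 − f) = 1/0.875 = 8/7.
Single-dose peak C₀ = D/Vd = 125/5 = 25 μg/mL.
Steady-state peak Cmax,ss = C₀·R = 25 × 8/7 ≈ 28.571 μg/mL.
Steady-state trough Cmin,ss = Cmax,ss·f ≈ 28.571 × 0.125 ≈ 3.571 μg/mL.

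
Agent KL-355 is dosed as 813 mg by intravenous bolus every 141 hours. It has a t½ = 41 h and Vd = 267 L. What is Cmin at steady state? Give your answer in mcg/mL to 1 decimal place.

0.3 mcg/mL

k = ln2/t½ = ln2/41 ≈ 0.016906 h⁻¹; fraction remaining f = e^(−kτ) = e^(−0.016906×141) ≈ 0.0922.
Accumulation ratio R = 1/(1 − f) ≈ 1/0.9078 ≈ 1.1016.
Each bolus raises the concentration by D/Vd = 813/267 ≈ 3.045 mcg/mL.
Cmax,ss = C₀/(1 − f) ≈ 3.045/0.9078 ≈ 3.354 mcg/mL.
One interval later, Cmin,ss = Cmax,ss·e^(−kτ) ≈ 3.354 × 0.0922 ≈ 0.309 mcg/mL.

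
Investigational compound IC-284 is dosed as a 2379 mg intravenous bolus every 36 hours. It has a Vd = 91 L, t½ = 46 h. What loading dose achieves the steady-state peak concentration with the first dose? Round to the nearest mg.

5682 mg

f = (1/2)^(36/46) ≈ 0.581315; accumulation ratio R = 1/(1−f) ≈ 2.38843.
Loading dose to hit Cmax,ss on first dose: D_load = D_maint·R ≈ 2379 × 2.38843 ≈ 5682.07 mg.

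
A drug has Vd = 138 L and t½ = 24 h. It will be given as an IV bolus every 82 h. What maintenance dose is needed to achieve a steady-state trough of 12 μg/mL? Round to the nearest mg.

τ/t½ = 82/24 ≈ 3.4167, so f = (1/2)^(82/24) ≈ 0.093644.
Cmin,ss = (D/Vd)·f/(1−f), so D = Cmin,ss·Vd·(1−f)/f.
D = 12 × 138 × (1−f)/f ≈ 12 × 138 × 9.67874 ≈ 16027.99 mg.

16028 mg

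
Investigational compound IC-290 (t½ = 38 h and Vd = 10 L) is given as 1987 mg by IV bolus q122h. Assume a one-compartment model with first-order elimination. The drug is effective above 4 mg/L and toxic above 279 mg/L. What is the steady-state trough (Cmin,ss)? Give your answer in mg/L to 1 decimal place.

24.1 mg/L

Over one 122-h interval, 122/38 ≈ 3.2105 half-lives elapse, leaving f ≈ 0.1080 of each dose.
At steady state, accumulation factor R = 1/(1 − e^(−kτ)) ≈ 1.1211.
Single-dose peak C₀ = D/Vd = 1987/10 ≈ 198.700 mg/L.
Steady-state peak Cmax,ss = C₀·R ≈ 198.700 × 1.1211 ≈ 222.763 mg/L.
One interval later, Cmin,ss = Cmax,ss·e^(−kτ) ≈ 222.763 × 0.1080 ≈ 24.058 mg/L.
Trough 24.1 mg/L vs MEC 4 mg/L: adequate.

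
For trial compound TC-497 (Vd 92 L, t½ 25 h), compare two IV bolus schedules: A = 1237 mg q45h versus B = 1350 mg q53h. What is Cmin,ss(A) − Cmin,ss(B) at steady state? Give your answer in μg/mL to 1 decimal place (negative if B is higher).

Regimen A: f = (1/2)^(45/25) ≈ 0.2872; Cmin,ss = (1237/92)·f/(1−f) ≈ 5.417 μg/mL.
Regimen B: f = (1/2)^(53/25) ≈ 0.2300; Cmin,ss = (1350/92)·f/(1−f) ≈ 4.383 μg/mL.
Difference ≈ 5.417 − 4.383 ≈ 1.034 μg/mL.

1.0 μg/mL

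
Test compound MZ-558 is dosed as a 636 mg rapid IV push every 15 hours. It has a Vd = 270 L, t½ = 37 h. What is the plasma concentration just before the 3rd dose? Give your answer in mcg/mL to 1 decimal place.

f = (1/2)^(τ/t½) = (1/2)^(15/37) ≈ 0.7550.
C₀ = D/Vd = 636/270 ≈ 2.356 mcg/mL.
Before the 3rd dose, 2 doses have been given. Superposition: Cmin = C₀·(f + f²).
≈ 2.356 × (0.7550 + 0.5700) ≈ 2.356 × 1.3250 ≈ 3.122 mcg/mL.

3.1 mcg/mL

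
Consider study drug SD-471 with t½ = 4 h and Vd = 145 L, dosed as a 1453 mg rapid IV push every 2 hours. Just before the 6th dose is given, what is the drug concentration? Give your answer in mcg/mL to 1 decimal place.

f = (1/2)^(τ/t½) = (1/2)^(2/4) ≈ 0.7071.
C₀ = D/Vd = 1453/145 ≈ 10.021 mcg/mL.
Before the 6th dose, 5 doses have been given. Superposition: Cmin = C₀·(f + f² + … + f^5).
≈ 10.021 × (0.7071 + 0.5000 + 0.3535 + 0.2500 + 0.1768) ≈ 10.021 × 1.9874 ≈ 19.916 mcg/mL.

19.9 mcg/mL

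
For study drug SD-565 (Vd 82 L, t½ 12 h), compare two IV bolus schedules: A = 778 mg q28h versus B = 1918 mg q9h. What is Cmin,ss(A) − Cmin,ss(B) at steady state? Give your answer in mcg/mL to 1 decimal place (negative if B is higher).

Regimen A: f = (1/2)^(28/12) ≈ 0.1984; Cmin,ss = (778/82)·f/(1−f) ≈ 2.348 mcg/mL.
Regimen B: f = (1/2)^(9/12) ≈ 0.5946; Cmin,ss = (1918/82)·f/(1−f) ≈ 34.306 mcg/mL.
Difference ≈ 2.348 − 34.306 ≈ -31.958 mcg/mL.

-32.0 mcg/mL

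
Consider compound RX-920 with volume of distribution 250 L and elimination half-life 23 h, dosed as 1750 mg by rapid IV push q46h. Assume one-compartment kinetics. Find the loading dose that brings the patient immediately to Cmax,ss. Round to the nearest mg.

f = (1/2)^(46/23) ≈ 0.250000; accumulation ratio R = 1/(1−f) ≈ 1.33333.
Loading dose to hit Cmax,ss on first dose: D_load = D_maint·R ≈ 1750 × 1.33333 ≈ 2333.33 mg.

2333 mg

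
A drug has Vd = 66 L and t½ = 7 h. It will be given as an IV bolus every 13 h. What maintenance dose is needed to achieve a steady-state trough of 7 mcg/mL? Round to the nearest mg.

1212 mg

τ/t½ = 13/7 ≈ 1.8571, so f = (1/2)^(13/7) ≈ 0.276022.
Cmin,ss = (D/Vd)·f/(1−f), so D = Cmin,ss·Vd·(1−f)/f.
D = 7 × 66 × (1−f)/f ≈ 7 × 66 × 2.62290 ≈ 1211.78 mg.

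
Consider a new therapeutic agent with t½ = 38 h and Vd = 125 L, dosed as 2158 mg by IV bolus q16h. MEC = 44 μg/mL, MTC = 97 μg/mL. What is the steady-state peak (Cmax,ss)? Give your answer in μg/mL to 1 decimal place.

τ/t½ = 16/38 ≈ 0.42105, so fraction remaining f = (1/2)^(16/38) ≈ 0.7469.
At steady state, accumulation factor R = 1/(1 − e^(−kτ)) ≈ 3.9510.
Each bolus raises the concentration by D/Vd = 2158/125 ≈ 17.264 μg/mL.
Steady-state peak Cmax,ss = C₀·R ≈ 17.264 × 3.9510 ≈ 68.210 μg/mL.
Peak 68.2 μg/mL vs MTC 97 μg/mL: below toxic threshold.

68.2 μg/mL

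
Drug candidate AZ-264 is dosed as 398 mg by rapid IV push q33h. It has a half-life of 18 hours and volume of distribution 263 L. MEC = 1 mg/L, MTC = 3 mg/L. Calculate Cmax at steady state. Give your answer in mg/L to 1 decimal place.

Over one 33-h interval, 33/18 ≈ 1.8333 half-lives elapse, leaving f ≈ 0.2806 of each dose.
Accumulation ratio R = 1/(1 − f) ≈ 1/0.7194 ≈ 1.3900.
Single-dose peak C₀ = D/Vd = 398/263 ≈ 1.513 mg/L.
Cmax,ss = C₀/(1 − f) ≈ 1.513/0.7194 ≈ 2.103 mg/L.
Peak 2.1 mg/L vs MTC 3 mg/L: below toxic threshold.

2.1 mg/L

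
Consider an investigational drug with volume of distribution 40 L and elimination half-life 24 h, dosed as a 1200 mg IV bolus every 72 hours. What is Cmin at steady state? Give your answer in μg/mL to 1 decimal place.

The dosing interval is 3 half-lives, so f = 2^(−3) = 0.125.
At steady state, R = 1/(1 − 0.125) = 8/7.
Single-dose peak C₀ = D/Vd = 1200/40 = 30 μg/mL.
Steady-state peak Cmax,ss = C₀·R = 30 × 8/7 ≈ 34.286 μg/mL.
Steady-state trough Cmin,ss = Cmax,ss·f ≈ 34.286 × 0.125 ≈ 4.286 μg/mL.

4.3 μg/mL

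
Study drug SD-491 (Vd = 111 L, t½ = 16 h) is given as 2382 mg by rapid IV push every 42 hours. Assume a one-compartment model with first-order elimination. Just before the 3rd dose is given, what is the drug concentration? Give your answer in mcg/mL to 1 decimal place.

f = (1/2)^(τ/t½) = (1/2)^(42/16) ≈ 0.1621.
C₀ = D/Vd = 2382/111 ≈ 21.459 mcg/mL.
Before the 3rd dose, 2 doses have been given. Superposition: Cmin = C₀·(f + f²).
≈ 21.459 × (0.1621 + 0.0263) ≈ 21.459 × 0.1884 ≈ 4.043 mcg/mL.

4.0 mcg/mL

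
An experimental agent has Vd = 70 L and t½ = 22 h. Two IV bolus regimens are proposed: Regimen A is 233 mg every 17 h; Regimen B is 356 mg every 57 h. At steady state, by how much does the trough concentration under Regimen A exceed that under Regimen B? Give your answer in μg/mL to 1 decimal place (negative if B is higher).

3.7 μg/mL

Regimen A: f = (1/2)^(17/22) ≈ 0.5853; Cmin,ss = (233/70)·f/(1−f) ≈ 4.698 μg/mL.
Regimen B: f = (1/2)^(57/22) ≈ 0.1660; Cmin,ss = (356/70)·f/(1−f) ≈ 1.012 μg/mL.
Difference ≈ 4.698 − 1.012 ≈ 3.686 μg/mL.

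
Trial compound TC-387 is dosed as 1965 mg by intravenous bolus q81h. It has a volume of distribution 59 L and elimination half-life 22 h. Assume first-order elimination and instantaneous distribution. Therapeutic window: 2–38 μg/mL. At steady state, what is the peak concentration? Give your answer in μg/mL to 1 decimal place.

k = ln2/t½ = ln2/22 ≈ 0.031507 h⁻¹; fraction remaining f = e^(−kτ) = e^(−0.031507×81) ≈ 0.0779.
Accumulation ratio R = 1/(1 − f) ≈ 1/0.9221 ≈ 1.0845.
Single-dose peak C₀ = D/Vd = 1965/59 ≈ 33.305 μg/mL.
Steady-state peak Cmax,ss = C₀·R ≈ 33.305 × 1.0845 ≈ 36.119 μg/mL.
Peak 36.1 μg/mL vs MTC 38 μg/mL: below toxic threshold.

36.1 μg/mL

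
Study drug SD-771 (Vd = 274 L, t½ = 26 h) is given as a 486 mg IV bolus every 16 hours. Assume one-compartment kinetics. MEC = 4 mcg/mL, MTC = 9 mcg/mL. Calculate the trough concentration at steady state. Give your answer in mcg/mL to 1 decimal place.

3.3 mcg/mL

Over one 16-h interval, 16/26 ≈ 0.61538 half-lives elapse, leaving f ≈ 0.6528 of each dose.
Accumulation ratio R = 1/(1 − f) ≈ 1/0.3472 ≈ 2.8802.
Single-dose peak C₀ = D/Vd = 486/274 ≈ 1.774 mcg/mL.
Cmax,ss = C₀/(1 − f) ≈ 1.774/0.3472 ≈ 5.109 mcg/mL.
Steady-state trough Cmin,ss = Cmax,ss·f ≈ 5.109 × 0.6528 ≈ 3.335 mcg/mL.
Trough 3.3 mcg/mL vs MEC 4 mcg/mL: subtherapeutic.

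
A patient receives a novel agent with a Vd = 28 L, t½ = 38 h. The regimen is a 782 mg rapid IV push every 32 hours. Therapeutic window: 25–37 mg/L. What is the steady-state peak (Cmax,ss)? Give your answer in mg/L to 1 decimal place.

k = ln2/t½ = ln2/38 ≈ 0.018241 h⁻¹; fraction remaining f = e^(−kτ) = e^(−0.018241×32) ≈ 0.5578.
At steady state, accumulation factor R = 1/(1 − e^(−kτ)) ≈ 2.2614.
Single-dose peak C₀ = D/Vd = 782/28 ≈ 27.929 mg/L.
Cmax,ss = C₀/(1 − f) ≈ 27.929/0.4422 ≈ 63.159 mg/L.
Peak 63.2 mg/L vs MTC 37 mg/L: exceeds toxic threshold.

63.2 mg/L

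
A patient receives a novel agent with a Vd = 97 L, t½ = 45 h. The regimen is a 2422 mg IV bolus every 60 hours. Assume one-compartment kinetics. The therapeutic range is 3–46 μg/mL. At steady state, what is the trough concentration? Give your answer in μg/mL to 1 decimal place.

16.4 μg/mL

τ/t½ = 60/45 ≈ 1.3333, so fraction remaining f = (1/2)^(60/45) ≈ 0.3969.
Single-dose peak C₀ = D/Vd = 2422/97 ≈ 24.969 μg/mL.
Steady-state trough Cmin,ss = C₀·f/(1−f) ≈ 24.969 × 0.3969/0.6031 ≈ 16.432 μg/mL.
Trough 16.4 μg/mL vs MEC 3 μg/mL: adequate.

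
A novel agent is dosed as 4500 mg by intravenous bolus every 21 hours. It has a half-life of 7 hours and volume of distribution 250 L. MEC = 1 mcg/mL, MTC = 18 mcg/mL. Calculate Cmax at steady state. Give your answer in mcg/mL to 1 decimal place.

The dosing interval is 3 half-lives, so f = 2^(−3) = 0.125.
Accumulation ratio R = 1/(1 − f) = 1/0.875 = 8/7.
Single-dose peak C₀ = D/Vd = 4500/250 = 18 mcg/mL.
Steady-state peak Cmax,ss = C₀·R = 18 × 8/7 ≈ 20.571 mcg/mL.
Peak 20.6 mcg/mL vs MTC 18 mcg/mL: exceeds toxic threshold.

20.6 mcg/mL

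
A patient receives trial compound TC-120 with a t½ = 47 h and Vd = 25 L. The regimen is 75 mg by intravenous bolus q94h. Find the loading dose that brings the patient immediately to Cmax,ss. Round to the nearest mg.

100 mg

f = (1/2)^(94/47) ≈ 0.250000; accumulation ratio R = 1/(1−f) ≈ 1.33333.
Loading dose to hit Cmax,ss on first dose: D_load = D_maint·R ≈ 75 × 1.33333 ≈ 100.00 mg.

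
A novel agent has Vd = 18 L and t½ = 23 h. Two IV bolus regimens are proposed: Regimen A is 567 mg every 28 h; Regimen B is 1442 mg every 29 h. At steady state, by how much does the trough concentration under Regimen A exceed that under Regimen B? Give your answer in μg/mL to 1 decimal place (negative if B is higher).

Regimen A: f = (1/2)^(28/23) ≈ 0.4301; Cmin,ss = (567/18)·f/(1−f) ≈ 23.773 μg/mL.
Regimen B: f = (1/2)^(29/23) ≈ 0.4173; Cmin,ss = (1442/18)·f/(1−f) ≈ 57.371 μg/mL.
Difference ≈ 23.773 − 57.371 ≈ -33.598 μg/mL.

-33.6 μg/mL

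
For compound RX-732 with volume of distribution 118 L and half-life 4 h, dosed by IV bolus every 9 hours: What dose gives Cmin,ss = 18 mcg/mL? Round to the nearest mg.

7980 mg

τ/t½ = 9/4 ≈ 2.25, so f = (1/2)^(9/4) ≈ 0.210224.
Cmin,ss = (D/Vd)·f/(1−f), so D = Cmin,ss·Vd·(1−f)/f.
D = 18 × 118 × (1−f)/f ≈ 18 × 118 × 3.75683 ≈ 7979.51 mg.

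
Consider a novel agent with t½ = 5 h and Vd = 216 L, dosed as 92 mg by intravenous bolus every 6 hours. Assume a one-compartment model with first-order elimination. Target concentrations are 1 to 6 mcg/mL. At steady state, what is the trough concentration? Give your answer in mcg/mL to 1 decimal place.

k = ln2/t½ = ln2/5 ≈ 0.138629 h⁻¹; fraction remaining f = e^(−kτ) = e^(−0.138629×6) ≈ 0.4353.
Single-dose peak C₀ = D/Vd = 92/216 ≈ 0.426 mcg/mL.
Steady-state trough Cmin,ss = C₀·f/(1−f) ≈ 0.426 × 0.4353/0.5647 ≈ 0.328 mcg/mL.
Trough 0.3 mcg/mL vs MEC 1 mcg/mL: subtherapeutic.

0.3 mcg/mL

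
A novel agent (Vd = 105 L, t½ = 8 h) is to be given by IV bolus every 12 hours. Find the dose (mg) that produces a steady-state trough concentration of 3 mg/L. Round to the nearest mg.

576 mg

τ/t½ = 12/8 ≈ 1.5, so f = (1/2)^(12/8) ≈ 0.353553.
Cmin,ss = (D/Vd)·f/(1−f), so D = Cmin,ss·Vd·(1−f)/f.
D = 3 × 105 × (1−f)/f ≈ 3 × 105 × 1.82843 ≈ 575.96 mg.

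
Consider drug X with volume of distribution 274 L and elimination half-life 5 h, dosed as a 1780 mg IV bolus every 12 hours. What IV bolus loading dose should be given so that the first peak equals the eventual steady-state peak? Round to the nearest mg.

f = (1/2)^(12/5) ≈ 0.189465; accumulation ratio R = 1/(1−f) ≈ 1.23375.
Loading dose to hit Cmax,ss on first dose: D_load = D_maint·R ≈ 1780 × 1.23375 ≈ 2196.07 mg.

2196 mg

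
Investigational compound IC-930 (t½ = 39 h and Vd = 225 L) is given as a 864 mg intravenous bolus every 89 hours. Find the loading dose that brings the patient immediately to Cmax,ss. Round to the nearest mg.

f = (1/2)^(89/39) ≈ 0.205605; accumulation ratio R = 1/(1−f) ≈ 1.25882.
Loading dose to hit Cmax,ss on first dose: D_load = D_maint·R ≈ 864 × 1.25882 ≈ 1087.62 mg.

1088 mg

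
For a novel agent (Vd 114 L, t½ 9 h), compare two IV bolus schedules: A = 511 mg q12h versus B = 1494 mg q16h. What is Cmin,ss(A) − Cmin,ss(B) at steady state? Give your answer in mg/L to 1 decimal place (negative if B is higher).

Regimen A: f = (1/2)^(12/9) ≈ 0.3969; Cmin,ss = (511/114)·f/(1−f) ≈ 2.950 mg/L.
Regimen B: f = (1/2)^(16/9) ≈ 0.2916; Cmin,ss = (1494/114)·f/(1−f) ≈ 5.395 mg/L.
Difference ≈ 2.950 − 5.395 ≈ -2.445 mg/L.

-2.4 mg/L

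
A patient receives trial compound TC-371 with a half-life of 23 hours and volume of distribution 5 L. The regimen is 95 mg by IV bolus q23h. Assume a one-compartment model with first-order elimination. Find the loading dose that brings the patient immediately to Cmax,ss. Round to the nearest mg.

f = (1/2)^(23/23) ≈ 0.500000; accumulation ratio R = 1/(1−f) ≈ 2.00000.
Loading dose to hit Cmax,ss on first dose: D_load = D_maint·R ≈ 95 × 2.00000 ≈ 190.00 mg.

190 mg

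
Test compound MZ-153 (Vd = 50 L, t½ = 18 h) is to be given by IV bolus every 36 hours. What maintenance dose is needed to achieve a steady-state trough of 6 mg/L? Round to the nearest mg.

τ/t½ = 36/18 ≈ 2, so f = (1/2)^(36/18) ≈ 0.250000.
Cmin,ss = (D/Vd)·f/(1−f), so D = Cmin,ss·Vd·(1−f)/f.
D = 6 × 50 × (1−f)/f ≈ 6 × 50 × 3.00000 ≈ 900.00 mg.

900 mg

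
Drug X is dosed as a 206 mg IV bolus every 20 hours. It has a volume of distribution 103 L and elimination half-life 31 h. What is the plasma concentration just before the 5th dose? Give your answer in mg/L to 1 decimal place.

3.0 mg/L

f = (1/2)^(τ/t½) = (1/2)^(20/31) ≈ 0.6394.
C₀ = D/Vd = 206/103 ≈ 2.000 mg/L.
Before the 5th dose, 4 doses have been given. Superposition: Cmin = C₀·(f + f² + … + f^4).
≈ 2.000 × (0.6394 + 0.4088 + 0.2614 + 0.1671) ≈ 2.000 × 1.4767 ≈ 2.953 mg/L.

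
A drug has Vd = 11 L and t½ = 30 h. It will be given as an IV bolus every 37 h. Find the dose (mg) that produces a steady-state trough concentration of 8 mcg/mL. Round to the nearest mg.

τ/t½ = 37/30 ≈ 1.2333, so f = (1/2)^(37/30) ≈ 0.425334.
Cmin,ss = (D/Vd)·f/(1−f), so D = Cmin,ss·Vd·(1−f)/f.
D = 8 × 11 × (1−f)/f ≈ 8 × 11 × 1.35109 ≈ 118.90 mg.

119 mg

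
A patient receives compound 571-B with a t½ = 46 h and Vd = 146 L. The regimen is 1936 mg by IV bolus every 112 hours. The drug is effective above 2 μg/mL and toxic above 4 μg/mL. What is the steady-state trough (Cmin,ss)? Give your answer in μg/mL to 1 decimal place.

3.0 μg/mL

k = ln2/t½ = ln2/46 ≈ 0.015068 h⁻¹; fraction remaining f = e^(−kτ) = e^(−0.015068×112) ≈ 0.1850.
At steady state, accumulation factor R = 1/(1 − e^(−kτ)) ≈ 1.2270.
Each bolus raises the concentration by D/Vd = 1936/146 ≈ 13.260 μg/mL.
Steady-state peak Cmax,ss = C₀·R ≈ 13.260 × 1.2270 ≈ 16.270 μg/mL.
One interval later, Cmin,ss = Cmax,ss·e^(−kτ) ≈ 16.270 × 0.1850 ≈ 3.010 μg/mL.
Trough 3.0 μg/mL vs MEC 2 μg/mL: adequate.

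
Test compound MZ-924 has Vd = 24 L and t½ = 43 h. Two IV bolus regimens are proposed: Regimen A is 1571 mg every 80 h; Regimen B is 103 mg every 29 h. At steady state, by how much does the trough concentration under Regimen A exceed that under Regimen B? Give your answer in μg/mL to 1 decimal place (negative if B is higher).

Regimen A: f = (1/2)^(80/43) ≈ 0.2754; Cmin,ss = (1571/24)·f/(1−f) ≈ 24.879 μg/mL.
Regimen B: f = (1/2)^(29/43) ≈ 0.6266; Cmin,ss = (103/24)·f/(1−f) ≈ 7.202 μg/mL.
Difference ≈ 24.879 − 7.202 ≈ 17.677 μg/mL.

17.7 μg/mL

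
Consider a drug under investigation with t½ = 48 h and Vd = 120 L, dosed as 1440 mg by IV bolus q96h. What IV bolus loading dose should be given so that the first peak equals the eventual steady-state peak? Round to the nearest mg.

f = (1/2)^(96/48) ≈ 0.250000; accumulation ratio R = 1/(1−f) ≈ 1.33333.
Loading dose to hit Cmax,ss on first dose: D_load = D_maint·R ≈ 1440 × 1.33333 ≈ 1920.00 mg.

1920 mg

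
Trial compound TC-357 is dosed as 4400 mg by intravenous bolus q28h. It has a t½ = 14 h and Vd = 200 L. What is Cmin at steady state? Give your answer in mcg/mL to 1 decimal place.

The dosing interval is 2 half-lives, so f = 2^(−2) = 0.25.
At steady state, R = 1/(1 − 0.25) = 4/3.
Single-dose peak C₀ = D/Vd = 4400/200 = 22 mcg/mL.
Steady-state peak Cmax,ss = C₀·R = 22 × 4/3 ≈ 29.333 mcg/mL.
Steady-state trough Cmin,ss = Cmax,ss·f ≈ 29.333 × 0.25 ≈ 7.333 mcg/mL.

7.3 mcg/mL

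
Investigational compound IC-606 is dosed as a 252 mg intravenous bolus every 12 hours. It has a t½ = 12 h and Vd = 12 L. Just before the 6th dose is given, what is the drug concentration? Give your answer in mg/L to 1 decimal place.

20.3 mg/L

f = (1/2)^(τ/t½) = (1/2)^(12/12) ≈ 0.5000.
C₀ = D/Vd = 252/12 ≈ 21.000 mg/L.
Before the 6th dose, 5 doses have been given. Superposition: Cmin = C₀·(f + f² + … + f^5).
≈ 21.000 × (0.5000 + 0.2500 + 0.1250 + 0.0625 + 0.0313) ≈ 21.000 × 0.9688 ≈ 20.345 mg/L.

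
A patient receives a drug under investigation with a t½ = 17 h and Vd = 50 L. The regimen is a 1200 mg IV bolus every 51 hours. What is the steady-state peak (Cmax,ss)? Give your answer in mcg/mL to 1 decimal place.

The dosing interval is 3 half-lives, so f = 2^(−3) = 0.125.
Accumulation ratio R = 1/(1 − f) = 1/0.875 = 8/7.
Single-dose peak C₀ = D/Vd = 1200/50 = 24 mcg/mL.
Steady-state peak Cmax,ss = C₀·R = 24 × 8/7 ≈ 27.429 mcg/mL.

27.4 mcg/mL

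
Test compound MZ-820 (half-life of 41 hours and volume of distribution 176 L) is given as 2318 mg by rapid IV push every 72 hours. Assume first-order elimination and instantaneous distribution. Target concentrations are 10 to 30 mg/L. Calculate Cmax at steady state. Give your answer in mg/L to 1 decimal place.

k = ln2/t½ = ln2/41 ≈ 0.016906 h⁻¹; fraction remaining f = e^(−kτ) = e^(−0.016906×72) ≈ 0.2960.
Accumulation ratio R = 1/(1 − f) ≈ 1/0.7040 ≈ 1.4205.
Each bolus raises the concentration by D/Vd = 2318/176 ≈ 13.170 mg/L.
Cmax,ss = C₀/(1 − f) ≈ 13.170/0.7040 ≈ 18.707 mg/L.
Peak 18.7 mg/L vs MTC 30 mg/L: below toxic threshold.

18.7 mg/L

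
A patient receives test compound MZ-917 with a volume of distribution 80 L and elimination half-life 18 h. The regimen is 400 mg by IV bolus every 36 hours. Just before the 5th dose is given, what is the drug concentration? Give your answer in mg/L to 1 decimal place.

1.7 mg/L

f = (1/2)^(τ/t½) = (1/2)^(36/18) ≈ 0.2500.
C₀ = D/Vd = 400/80 ≈ 5.000 mg/L.
Before the 5th dose, 4 doses have been given. Superposition: Cmin = C₀·(f + f² + … + f^4).
≈ 5.000 × (0.2500 + 0.0625 + 0.0156 + 0.0039) ≈ 5.000 × 0.3320 ≈ 1.660 mg/L.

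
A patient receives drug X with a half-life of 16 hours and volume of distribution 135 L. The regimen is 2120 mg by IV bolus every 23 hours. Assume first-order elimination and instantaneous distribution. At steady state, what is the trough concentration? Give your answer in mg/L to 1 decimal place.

k = ln2/t½ = ln2/16 ≈ 0.043322 h⁻¹; fraction remaining f = e^(−kτ) = e^(−0.043322×23) ≈ 0.3692.
Accumulation ratio R = 1/(1 − f) ≈ 1/0.6308 ≈ 1.5853.
Single-dose peak C₀ = D/Vd = 2120/135 ≈ 15.704 mg/L.
Cmax,ss = C₀/(1 − f) ≈ 15.704/0.6308 ≈ 24.895 mg/L.
Steady-state trough Cmin,ss = Cmax,ss·f ≈ 24.895 × 0.3692 ≈ 9.191 mg/L.

9.2 mg/L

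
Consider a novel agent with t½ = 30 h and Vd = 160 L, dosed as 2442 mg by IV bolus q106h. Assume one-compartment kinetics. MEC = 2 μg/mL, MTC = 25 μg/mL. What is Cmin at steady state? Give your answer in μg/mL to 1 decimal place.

τ/t½ = 106/30 ≈ 3.5333, so fraction remaining f = (1/2)^(106/30) ≈ 0.0864.
Single-dose peak C₀ = D/Vd = 2442/160 ≈ 15.262 μg/mL.
Steady-state trough Cmin,ss = C₀·f/(1−f) ≈ 15.262 × 0.0864/0.9136 ≈ 1.443 μg/mL.
Trough 1.4 μg/mL vs MEC 2 μg/mL: subtherapeutic.

1.4 μg/mL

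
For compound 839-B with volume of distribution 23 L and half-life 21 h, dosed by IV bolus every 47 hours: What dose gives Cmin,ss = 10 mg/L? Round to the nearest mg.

τ/t½ = 47/21 ≈ 2.2381, so f = (1/2)^(47/21) ≈ 0.211966.
Cmin,ss = (D/Vd)·f/(1−f), so D = Cmin,ss·Vd·(1−f)/f.
D = 10 × 23 × (1−f)/f ≈ 10 × 23 × 3.71774 ≈ 855.08 mg.

855 mg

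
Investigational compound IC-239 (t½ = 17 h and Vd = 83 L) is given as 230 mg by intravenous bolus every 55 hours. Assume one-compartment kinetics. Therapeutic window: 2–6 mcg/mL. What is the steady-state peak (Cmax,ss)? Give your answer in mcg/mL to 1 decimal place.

3.1 mcg/mL

k = ln2/t½ = ln2/17 ≈ 0.040773 h⁻¹; fraction remaining f = e^(−kτ) = e^(−0.040773×55) ≈ 0.1062.
Accumulation ratio R = 1/(1 − f) ≈ 1/0.8938 ≈ 1.1188.
Each bolus raises the concentration by D/Vd = 230/83 ≈ 2.771 mcg/mL.
Steady-state peak Cmax,ss = C₀·R ≈ 2.771 × 1.1188 ≈ 3.100 mcg/mL.
Peak 3.1 mcg/mL vs MTC 6 mcg/mL: below toxic threshold.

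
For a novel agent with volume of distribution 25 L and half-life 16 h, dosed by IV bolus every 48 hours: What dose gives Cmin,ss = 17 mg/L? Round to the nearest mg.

τ/t½ = 48/16 ≈ 3, so f = (1/2)^(48/16) ≈ 0.125000.
Cmin,ss = (D/Vd)·f/(1−f), so D = Cmin,ss·Vd·(1−f)/f.
D = 17 × 25 × (1−f)/f ≈ 17 × 25 × 7.00000 ≈ 2975.00 mg.

2975 mg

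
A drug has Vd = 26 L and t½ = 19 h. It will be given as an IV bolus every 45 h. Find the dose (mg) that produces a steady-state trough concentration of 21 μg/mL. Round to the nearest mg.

τ/t½ = 45/19 ≈ 2.3684, so f = (1/2)^(45/19) ≈ 0.193657.
Cmin,ss = (D/Vd)·f/(1−f), so D = Cmin,ss·Vd·(1−f)/f.
D = 21 × 26 × (1−f)/f ≈ 21 × 26 × 4.16377 ≈ 2273.42 mg.

2273 mg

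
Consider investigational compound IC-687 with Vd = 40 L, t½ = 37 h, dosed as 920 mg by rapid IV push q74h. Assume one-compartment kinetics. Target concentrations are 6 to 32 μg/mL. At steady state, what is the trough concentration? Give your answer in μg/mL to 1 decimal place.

The dosing interval is 2 half-lives, so f = 2^(−2) = 0.25.
At steady state, R = 1/(1 − 0.25) = 4/3.
Single-dose peak C₀ = D/Vd = 920/40 = 23 μg/mL.
Steady-state peak Cmax,ss = C₀·R = 23 × 4/3 ≈ 30.667 μg/mL.
Steady-state trough Cmin,ss = Cmax,ss·f ≈ 30.667 × 0.25 ≈ 7.667 μg/mL.
Trough 7.7 μg/mL vs MEC 6 μg/mL: adequate.

7.7 μg/mL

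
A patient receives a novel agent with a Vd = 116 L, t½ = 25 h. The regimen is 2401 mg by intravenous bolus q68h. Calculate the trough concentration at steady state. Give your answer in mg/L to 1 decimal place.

Over one 68-h interval, 68/25 ≈ 2.72 half-lives elapse, leaving f ≈ 0.1518 of each dose.
Single-dose peak C₀ = D/Vd = 2401/116 ≈ 20.698 mg/L.
Steady-state trough Cmin,ss = C₀·f/(1−f) ≈ 20.698 × 0.1518/0.8482 ≈ 3.704 mg/L.

3.7 mg/L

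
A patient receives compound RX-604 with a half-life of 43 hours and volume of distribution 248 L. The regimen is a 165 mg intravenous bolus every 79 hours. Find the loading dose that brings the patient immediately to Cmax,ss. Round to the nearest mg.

229 mg

f = (1/2)^(79/43) ≈ 0.279863; accumulation ratio R = 1/(1−f) ≈ 1.38862.
Loading dose to hit Cmax,ss on first dose: D_load = D_maint·R ≈ 165 × 1.38862 ≈ 229.12 mg.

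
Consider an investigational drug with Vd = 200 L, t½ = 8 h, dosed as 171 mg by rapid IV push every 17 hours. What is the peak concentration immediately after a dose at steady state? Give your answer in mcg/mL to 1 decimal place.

k = ln2/t½ = ln2/8 ≈ 0.086643 h⁻¹; fraction remaining f = e^(−kτ) = e^(−0.086643×17) ≈ 0.2293.
Accumulation ratio R = 1/(1 − f) ≈ 1/0.7707 ≈ 1.2975.
Single-dose peak C₀ = D/Vd = 171/200 ≈ 0.855 mcg/mL.
Cmax,ss = C₀/(1 − f) ≈ 0.855/0.7707 ≈ 1.109 mcg/mL.

1.1 mcg/mL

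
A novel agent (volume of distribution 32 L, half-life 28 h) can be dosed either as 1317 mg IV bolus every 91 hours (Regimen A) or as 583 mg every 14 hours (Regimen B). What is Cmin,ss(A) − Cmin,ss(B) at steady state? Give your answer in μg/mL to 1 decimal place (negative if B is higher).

Regimen A: f = (1/2)^(91/28) ≈ 0.1051; Cmin,ss = (1317/32)·f/(1−f) ≈ 4.834 μg/mL.
Regimen B: f = (1/2)^(14/28) ≈ 0.7071; Cmin,ss = (583/32)·f/(1−f) ≈ 43.983 μg/mL.
Difference ≈ 4.834 − 43.983 ≈ -39.149 μg/mL.

-39.1 μg/mL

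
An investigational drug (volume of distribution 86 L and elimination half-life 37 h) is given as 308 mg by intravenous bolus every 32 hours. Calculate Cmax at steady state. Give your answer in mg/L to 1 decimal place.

7.9 mg/L

k = ln2/t½ = ln2/37 ≈ 0.018734 h⁻¹; fraction remaining f = e^(−kτ) = e^(−0.018734×32) ≈ 0.5491.
At steady state, accumulation factor R = 1/(1 − e^(−kτ)) ≈ 2.2178.
Each bolus raises the concentration by D/Vd = 308/86 ≈ 3.581 mg/L.
Cmax,ss = C₀/(1 − f) ≈ 3.581/0.4509 ≈ 7.942 mg/L.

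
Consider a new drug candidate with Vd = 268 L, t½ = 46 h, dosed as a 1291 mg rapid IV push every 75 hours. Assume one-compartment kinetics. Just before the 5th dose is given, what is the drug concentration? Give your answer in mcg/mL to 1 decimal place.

2.3 mcg/mL

f = (1/2)^(τ/t½) = (1/2)^(75/46) ≈ 0.3230.
C₀ = D/Vd = 1291/268 ≈ 4.817 mcg/mL.
Before the 5th dose, 4 doses have been given. Superposition: Cmin = C₀·(f + f² + … + f^4).
≈ 4.817 × (0.3230 + 0.1043 + 0.0337 + 0.0109) ≈ 4.817 × 0.4719 ≈ 2.273 mcg/mL.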